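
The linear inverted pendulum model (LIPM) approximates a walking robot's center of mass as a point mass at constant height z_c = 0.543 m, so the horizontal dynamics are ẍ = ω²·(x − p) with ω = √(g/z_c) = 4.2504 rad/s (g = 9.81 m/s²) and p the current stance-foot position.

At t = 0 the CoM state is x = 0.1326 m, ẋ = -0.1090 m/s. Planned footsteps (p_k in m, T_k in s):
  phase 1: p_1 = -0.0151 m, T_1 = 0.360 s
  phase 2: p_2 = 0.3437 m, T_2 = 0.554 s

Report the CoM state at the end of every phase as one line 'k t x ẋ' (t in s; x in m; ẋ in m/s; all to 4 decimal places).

1 0.3600 0.2855 1.1183
2 0.9140 1.4081 4.6536

phase 1: p=-0.0151, T=0.360, ωT=1.530144, cosh=2.417673, sinh=2.201169; start (x,ẋ)=(0.132600, -0.109000) → end (x,ẋ)=(0.285542, 1.118332)
phase 2: p=0.3437, T=0.554, ωT=2.354722, cosh=5.315058, sinh=5.220138; start (x,ẋ)=(0.285542, 1.118332) → end (x,ẋ)=(1.408070, 4.653613)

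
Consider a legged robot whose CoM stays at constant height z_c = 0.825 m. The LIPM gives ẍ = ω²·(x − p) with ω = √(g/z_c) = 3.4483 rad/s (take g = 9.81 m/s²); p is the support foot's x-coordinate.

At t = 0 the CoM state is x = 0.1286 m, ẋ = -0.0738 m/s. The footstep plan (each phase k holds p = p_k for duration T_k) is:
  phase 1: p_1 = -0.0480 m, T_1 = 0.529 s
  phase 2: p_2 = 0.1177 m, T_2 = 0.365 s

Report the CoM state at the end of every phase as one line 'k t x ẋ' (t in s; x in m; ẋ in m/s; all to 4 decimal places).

1 0.5290 0.4489 1.6033
2 0.8940 1.5002 4.8981

phase 1: p=-0.0480, T=0.529, ωT=1.824151, cosh=3.179442, sinh=3.018087; start (x,ẋ)=(0.128600, -0.073800) → end (x,ẋ)=(0.448897, 1.603281)
phase 2: p=0.1177, T=0.365, ωT=1.258630, cosh=1.902318, sinh=1.618275; start (x,ẋ)=(0.448897, 1.603281) → end (x,ẋ)=(1.500156, 4.898128)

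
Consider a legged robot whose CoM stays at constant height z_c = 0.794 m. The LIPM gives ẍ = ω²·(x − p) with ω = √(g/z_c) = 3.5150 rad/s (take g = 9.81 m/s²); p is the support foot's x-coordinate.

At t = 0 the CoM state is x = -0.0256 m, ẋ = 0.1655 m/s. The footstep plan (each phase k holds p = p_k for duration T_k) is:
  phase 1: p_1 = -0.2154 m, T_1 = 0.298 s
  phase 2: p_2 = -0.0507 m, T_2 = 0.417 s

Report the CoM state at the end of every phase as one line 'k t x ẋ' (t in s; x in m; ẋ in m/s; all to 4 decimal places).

phase 1: p=-0.2154, T=0.298, ωT=1.047470, cosh=1.600627, sinh=1.249803; start (x,ẋ)=(-0.025600, 0.165500) → end (x,ẋ)=(0.147245, 1.098706)
phase 2: p=-0.0507, T=0.417, ωT=1.465755, cosh=2.280858, sinh=2.049954; start (x,ẋ)=(0.147245, 1.098706) → end (x,ẋ)=(1.041551, 3.932301)

1 0.2980 0.1472 1.0987
2 0.7150 1.0416 3.9323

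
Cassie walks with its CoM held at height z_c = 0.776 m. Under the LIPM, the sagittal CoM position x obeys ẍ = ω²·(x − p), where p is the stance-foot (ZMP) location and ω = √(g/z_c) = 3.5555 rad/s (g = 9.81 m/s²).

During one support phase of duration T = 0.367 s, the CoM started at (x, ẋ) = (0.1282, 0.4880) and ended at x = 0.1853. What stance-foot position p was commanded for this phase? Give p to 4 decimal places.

p = 0.3093

ωT = 3.5555·0.367 = 1.304868; cosh(ωT) = 1.979206, sinh(ωT) = 1.707998
x(T) = p + (x₀−p)·cosh(ωT) + (ẋ₀/ω)·sinh(ωT) ⇒ p·(1 − cosh) = x(T) − x₀·cosh − (ẋ₀/ω)·sinh
numerator   = 0.1853 − (0.1282)·1.979206 − (0.4880/3.5555)·1.707998 = -0.302861
denominator = 1 − 1.979206 = -0.979206
p = -0.302861 / -0.979206 = 0.3093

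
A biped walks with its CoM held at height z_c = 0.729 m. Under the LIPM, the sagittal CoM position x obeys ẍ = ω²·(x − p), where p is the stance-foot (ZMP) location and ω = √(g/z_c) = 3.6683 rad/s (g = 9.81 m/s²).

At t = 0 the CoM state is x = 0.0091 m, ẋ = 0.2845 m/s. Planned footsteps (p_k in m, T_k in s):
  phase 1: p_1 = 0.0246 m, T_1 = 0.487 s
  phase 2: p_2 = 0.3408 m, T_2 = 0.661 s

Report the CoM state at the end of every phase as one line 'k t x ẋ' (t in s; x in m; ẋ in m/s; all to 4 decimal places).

1 0.4870 0.2020 0.7079
2 1.1480 0.6322 1.1765

phase 1: p=0.0246, T=0.487, ωT=1.786462, cosh=3.067926, sinh=2.900374; start (x,ẋ)=(0.009100, 0.284500) → end (x,ẋ)=(0.201990, 0.707914)
phase 2: p=0.3408, T=0.661, ωT=2.424746, cosh=5.693931, sinh=5.605431; start (x,ẋ)=(0.201990, 0.707914) → end (x,ẋ)=(0.632167, 1.176536)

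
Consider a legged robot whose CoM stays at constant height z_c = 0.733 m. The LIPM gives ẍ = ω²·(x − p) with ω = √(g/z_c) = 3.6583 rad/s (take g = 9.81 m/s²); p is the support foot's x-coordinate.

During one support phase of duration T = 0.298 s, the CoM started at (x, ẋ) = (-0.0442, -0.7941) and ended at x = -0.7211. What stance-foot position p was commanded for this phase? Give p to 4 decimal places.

p = 0.5516

ωT = 3.6583·0.298 = 1.090173; cosh(ωT) = 1.655474, sinh(ωT) = 1.319316
x(T) = p + (x₀−p)·cosh(ωT) + (ẋ₀/ω)·sinh(ωT) ⇒ p·(1 − cosh) = x(T) − x₀·cosh − (ẋ₀/ω)·sinh
numerator   = -0.7211 − (-0.0442)·1.655474 − (-0.7941/3.6583)·1.319316 = -0.361547
denominator = 1 − 1.655474 = -0.655474
p = -0.361547 / -0.655474 = 0.5516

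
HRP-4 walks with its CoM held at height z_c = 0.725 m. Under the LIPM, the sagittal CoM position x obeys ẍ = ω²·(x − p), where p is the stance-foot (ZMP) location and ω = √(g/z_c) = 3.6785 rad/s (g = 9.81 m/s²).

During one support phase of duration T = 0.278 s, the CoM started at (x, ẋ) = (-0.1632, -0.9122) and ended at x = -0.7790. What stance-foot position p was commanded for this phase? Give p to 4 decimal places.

ωT = 3.6785·0.278 = 1.022623; cosh(ωT) = 1.570064, sinh(ωT) = 1.210414
x(T) = p + (x₀−p)·cosh(ωT) + (ẋ₀/ω)·sinh(ωT) ⇒ p·(1 − cosh) = x(T) − x₀·cosh − (ẋ₀/ω)·sinh
numerator   = -0.7790 − (-0.1632)·1.570064 − (-0.9122/3.6785)·1.210414 = -0.222605
denominator = 1 − 1.570064 = -0.570064
p = -0.222605 / -0.570064 = 0.3905

p = 0.3905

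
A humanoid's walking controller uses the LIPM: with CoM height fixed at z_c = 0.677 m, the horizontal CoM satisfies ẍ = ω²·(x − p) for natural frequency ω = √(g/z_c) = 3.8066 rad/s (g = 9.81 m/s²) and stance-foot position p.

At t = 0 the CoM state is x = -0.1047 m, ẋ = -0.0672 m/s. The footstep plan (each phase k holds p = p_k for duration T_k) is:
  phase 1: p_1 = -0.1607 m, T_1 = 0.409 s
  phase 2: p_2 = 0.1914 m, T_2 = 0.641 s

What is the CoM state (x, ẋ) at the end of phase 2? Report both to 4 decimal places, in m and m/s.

phase 1: p=-0.1607, T=0.409, ωT=1.556899, cosh=2.477439, sinh=2.266650; start (x,ẋ)=(-0.104700, -0.067200) → end (x,ẋ)=(-0.061978, 0.316697)
phase 2: p=0.1914, T=0.641, ωT=2.440031, cosh=5.780275, sinh=5.693117; start (x,ẋ)=(-0.061978, 0.316697) → end (x,ẋ)=(-0.799544, -3.660462)

x = -0.7995, ẋ = -3.6605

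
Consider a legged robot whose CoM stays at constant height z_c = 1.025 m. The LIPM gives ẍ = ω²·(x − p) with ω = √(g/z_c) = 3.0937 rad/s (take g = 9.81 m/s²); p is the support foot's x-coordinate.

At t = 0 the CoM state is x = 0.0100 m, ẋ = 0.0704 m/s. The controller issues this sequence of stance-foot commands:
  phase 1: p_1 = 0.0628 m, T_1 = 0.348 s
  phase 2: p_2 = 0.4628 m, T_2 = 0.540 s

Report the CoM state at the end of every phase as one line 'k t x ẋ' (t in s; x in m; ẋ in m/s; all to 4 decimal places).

1 0.3480 0.0058 -0.0966
2 0.8880 -0.8746 -3.8899

phase 1: p=0.0628, T=0.348, ωT=1.076608, cosh=1.637728, sinh=1.296979; start (x,ẋ)=(0.010000, 0.070400) → end (x,ẋ)=(0.005842, -0.096562)
phase 2: p=0.4628, T=0.540, ωT=1.670598, cosh=2.751740, sinh=2.563605; start (x,ẋ)=(0.005842, -0.096562) → end (x,ẋ)=(-0.874646, -3.889860)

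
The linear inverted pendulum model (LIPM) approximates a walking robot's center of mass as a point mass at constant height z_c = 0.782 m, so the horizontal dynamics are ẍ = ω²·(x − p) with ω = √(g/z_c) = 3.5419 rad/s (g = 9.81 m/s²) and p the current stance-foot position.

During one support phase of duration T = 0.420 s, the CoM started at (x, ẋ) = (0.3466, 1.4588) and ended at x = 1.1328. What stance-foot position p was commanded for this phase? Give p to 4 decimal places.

p = 0.4060

ωT = 3.5419·0.420 = 1.487598; cosh(ωT) = 2.326183, sinh(ωT) = 2.100268
x(T) = p + (x₀−p)·cosh(ωT) + (ẋ₀/ω)·sinh(ωT) ⇒ p·(1 − cosh) = x(T) − x₀·cosh − (ẋ₀/ω)·sinh
numerator   = 1.1328 − (0.3466)·2.326183 − (1.4588/3.5419)·2.100268 = -0.538491
denominator = 1 − 2.326183 = -1.326183
p = -0.538491 / -1.326183 = 0.4060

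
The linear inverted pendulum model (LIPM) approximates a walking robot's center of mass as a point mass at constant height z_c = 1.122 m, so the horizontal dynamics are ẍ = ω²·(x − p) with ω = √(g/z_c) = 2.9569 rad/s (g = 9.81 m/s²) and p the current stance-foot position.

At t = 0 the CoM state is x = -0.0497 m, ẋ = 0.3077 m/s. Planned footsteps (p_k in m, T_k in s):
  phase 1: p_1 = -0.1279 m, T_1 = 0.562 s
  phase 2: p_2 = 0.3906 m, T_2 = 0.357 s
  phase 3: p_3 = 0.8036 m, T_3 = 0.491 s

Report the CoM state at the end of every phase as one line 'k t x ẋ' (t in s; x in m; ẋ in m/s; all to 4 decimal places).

1 0.5620 0.3498 1.4270
2 0.9190 0.9343 2.1462
3 1.4100 2.5631 5.6146

phase 1: p=-0.1279, T=0.562, ωT=1.661778, cosh=2.729235, sinh=2.539434; start (x,ẋ)=(-0.049700, 0.307700) → end (x,ẋ)=(0.349784, 1.426978)
phase 2: p=0.3906, T=0.357, ωT=1.055613, cosh=1.610858, sinh=1.262879; start (x,ẋ)=(0.349784, 1.426978) → end (x,ẋ)=(0.934307, 2.146243)
phase 3: p=0.8036, T=0.491, ωT=1.451838, cosh=2.252548, sinh=2.018409; start (x,ẋ)=(0.934307, 2.146243) → end (x,ẋ)=(2.563071, 5.614608)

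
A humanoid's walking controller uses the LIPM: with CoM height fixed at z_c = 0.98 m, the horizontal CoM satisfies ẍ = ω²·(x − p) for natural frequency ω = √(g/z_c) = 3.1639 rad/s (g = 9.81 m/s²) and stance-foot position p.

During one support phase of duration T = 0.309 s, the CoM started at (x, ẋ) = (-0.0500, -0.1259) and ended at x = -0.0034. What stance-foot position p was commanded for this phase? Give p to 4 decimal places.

p = -0.2279

ωT = 3.1639·0.309 = 0.977645; cosh(ωT) = 1.517193, sinh(ωT) = 1.140997
x(T) = p + (x₀−p)·cosh(ωT) + (ẋ₀/ω)·sinh(ωT) ⇒ p·(1 − cosh) = x(T) − x₀·cosh − (ẋ₀/ω)·sinh
numerator   = -0.0034 − (-0.0500)·1.517193 − (-0.1259/3.1639)·1.140997 = 0.117863
denominator = 1 − 1.517193 = -0.517193
p = 0.117863 / -0.517193 = -0.2279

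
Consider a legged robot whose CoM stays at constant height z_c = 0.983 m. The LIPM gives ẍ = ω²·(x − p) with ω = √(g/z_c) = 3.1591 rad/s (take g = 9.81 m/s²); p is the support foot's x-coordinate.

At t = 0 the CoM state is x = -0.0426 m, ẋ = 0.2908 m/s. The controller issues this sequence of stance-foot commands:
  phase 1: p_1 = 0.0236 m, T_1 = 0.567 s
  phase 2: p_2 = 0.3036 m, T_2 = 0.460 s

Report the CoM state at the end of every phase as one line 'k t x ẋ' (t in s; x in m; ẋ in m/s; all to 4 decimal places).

1 0.5670 0.0879 0.2866
2 1.0270 0.0005 -0.7311

phase 1: p=0.0236, T=0.567, ωT=1.791210, cosh=3.081730, sinh=2.914972; start (x,ẋ)=(-0.042600, 0.290800) → end (x,ẋ)=(0.087917, 0.286552)
phase 2: p=0.3036, T=0.460, ωT=1.453186, cosh=2.255271, sinh=2.021447; start (x,ẋ)=(0.087917, 0.286552) → end (x,ẋ)=(0.000536, -0.731088)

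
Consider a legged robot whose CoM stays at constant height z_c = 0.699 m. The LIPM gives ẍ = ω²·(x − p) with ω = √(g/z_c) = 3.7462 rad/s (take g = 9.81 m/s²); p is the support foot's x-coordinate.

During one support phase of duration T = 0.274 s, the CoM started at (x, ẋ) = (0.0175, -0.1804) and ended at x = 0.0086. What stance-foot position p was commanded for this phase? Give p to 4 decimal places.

p = -0.0689

ωT = 3.7462·0.274 = 1.026459; cosh(ωT) = 1.574719, sinh(ωT) = 1.216445
x(T) = p + (x₀−p)·cosh(ωT) + (ẋ₀/ω)·sinh(ωT) ⇒ p·(1 − cosh) = x(T) − x₀·cosh − (ẋ₀/ω)·sinh
numerator   = 0.0086 − (0.0175)·1.574719 − (-0.1804/3.7462)·1.216445 = 0.039621
denominator = 1 − 1.574719 = -0.574719
p = 0.039621 / -0.574719 = -0.0689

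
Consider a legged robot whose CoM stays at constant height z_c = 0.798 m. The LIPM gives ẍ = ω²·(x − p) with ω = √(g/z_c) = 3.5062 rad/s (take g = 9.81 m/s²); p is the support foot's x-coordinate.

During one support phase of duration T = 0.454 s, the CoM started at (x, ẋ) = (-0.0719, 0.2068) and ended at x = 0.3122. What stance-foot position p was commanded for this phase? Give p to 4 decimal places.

ωT = 3.5062·0.454 = 1.591815; cosh(ωT) = 2.558106, sinh(ωT) = 2.354550
x(T) = p + (x₀−p)·cosh(ωT) + (ẋ₀/ω)·sinh(ωT) ⇒ p·(1 − cosh) = x(T) − x₀·cosh − (ẋ₀/ω)·sinh
numerator   = 0.3122 − (-0.0719)·2.558106 − (0.2068/3.5062)·2.354550 = 0.357254
denominator = 1 − 2.558106 = -1.558106
p = 0.357254 / -1.558106 = -0.2293

p = -0.2293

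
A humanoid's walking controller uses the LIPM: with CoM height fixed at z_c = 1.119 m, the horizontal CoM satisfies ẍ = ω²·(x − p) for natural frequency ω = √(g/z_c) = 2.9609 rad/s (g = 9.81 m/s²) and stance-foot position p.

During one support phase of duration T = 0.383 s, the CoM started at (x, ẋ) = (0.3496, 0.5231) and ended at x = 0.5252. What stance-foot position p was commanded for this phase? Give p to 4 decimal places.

p = 0.4483

ωT = 2.9609·0.383 = 1.134025; cosh(ωT) = 1.714938, sinh(ωT) = 1.393202
x(T) = p + (x₀−p)·cosh(ωT) + (ẋ₀/ω)·sinh(ωT) ⇒ p·(1 − cosh) = x(T) − x₀·cosh − (ẋ₀/ω)·sinh
numerator   = 0.5252 − (0.3496)·1.714938 − (0.5231/2.9609)·1.393202 = -0.320478
denominator = 1 − 1.714938 = -0.714938
p = -0.320478 / -0.714938 = 0.4483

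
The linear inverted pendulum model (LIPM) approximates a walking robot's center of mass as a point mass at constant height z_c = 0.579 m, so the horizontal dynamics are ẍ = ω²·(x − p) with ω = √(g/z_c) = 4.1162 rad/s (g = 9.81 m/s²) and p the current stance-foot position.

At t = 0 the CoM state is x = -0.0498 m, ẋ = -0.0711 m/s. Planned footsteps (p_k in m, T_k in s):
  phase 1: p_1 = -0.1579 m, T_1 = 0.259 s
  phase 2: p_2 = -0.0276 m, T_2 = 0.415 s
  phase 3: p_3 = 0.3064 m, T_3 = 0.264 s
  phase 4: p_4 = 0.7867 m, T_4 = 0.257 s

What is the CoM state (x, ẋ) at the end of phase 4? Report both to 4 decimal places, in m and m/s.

x = 1.7099, ẋ = 4.6550

phase 1: p=-0.1579, T=0.259, ωT=1.066096, cosh=1.624185, sinh=1.279835; start (x,ẋ)=(-0.049800, -0.071100) → end (x,ẋ)=(-0.004432, 0.453997)
phase 2: p=-0.0276, T=0.415, ωT=1.708223, cosh=2.850166, sinh=2.668979; start (x,ẋ)=(-0.004432, 0.453997) → end (x,ẋ)=(0.332807, 1.548487)
phase 3: p=0.3064, T=0.264, ωT=1.086677, cosh=1.650871, sinh=1.313535; start (x,ẋ)=(0.332807, 1.548487) → end (x,ẋ)=(0.844138, 2.699129)
phase 4: p=0.7867, T=0.257, ωT=1.057863, cosh=1.613704, sinh=1.266507; start (x,ẋ)=(0.844138, 2.699129) → end (x,ẋ)=(1.709878, 4.655029)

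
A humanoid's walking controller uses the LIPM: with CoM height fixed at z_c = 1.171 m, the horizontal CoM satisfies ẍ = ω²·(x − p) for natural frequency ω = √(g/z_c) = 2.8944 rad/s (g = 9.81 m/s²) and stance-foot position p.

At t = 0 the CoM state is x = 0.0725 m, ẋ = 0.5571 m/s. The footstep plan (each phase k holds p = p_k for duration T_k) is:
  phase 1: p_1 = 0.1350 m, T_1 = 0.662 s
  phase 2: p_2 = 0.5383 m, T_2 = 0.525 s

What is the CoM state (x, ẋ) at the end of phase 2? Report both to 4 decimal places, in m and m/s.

x = 1.5865, ẋ = 3.3130

phase 1: p=0.1350, T=0.662, ωT=1.916093, cosh=3.470770, sinh=3.323589; start (x,ẋ)=(0.072500, 0.557100) → end (x,ẋ)=(0.557785, 1.332329)
phase 2: p=0.5383, T=0.525, ωT=1.519560, cosh=2.394511, sinh=2.175703; start (x,ẋ)=(0.557785, 1.332329) → end (x,ẋ)=(1.586461, 3.312981)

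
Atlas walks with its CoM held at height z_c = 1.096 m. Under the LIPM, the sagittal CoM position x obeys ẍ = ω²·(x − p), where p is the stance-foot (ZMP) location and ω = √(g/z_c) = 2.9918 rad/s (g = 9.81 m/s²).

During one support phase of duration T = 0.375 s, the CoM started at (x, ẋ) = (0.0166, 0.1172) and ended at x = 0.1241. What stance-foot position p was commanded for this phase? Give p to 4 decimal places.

ωT = 2.9918·0.375 = 1.121925; cosh(ωT) = 1.698206, sinh(ωT) = 1.372554
x(T) = p + (x₀−p)·cosh(ωT) + (ẋ₀/ω)·sinh(ωT) ⇒ p·(1 − cosh) = x(T) − x₀·cosh − (ẋ₀/ω)·sinh
numerator   = 0.1241 − (0.0166)·1.698206 − (0.1172/2.9918)·1.372554 = 0.042142
denominator = 1 − 1.698206 = -0.698206
p = 0.042142 / -0.698206 = -0.0604

p = -0.0604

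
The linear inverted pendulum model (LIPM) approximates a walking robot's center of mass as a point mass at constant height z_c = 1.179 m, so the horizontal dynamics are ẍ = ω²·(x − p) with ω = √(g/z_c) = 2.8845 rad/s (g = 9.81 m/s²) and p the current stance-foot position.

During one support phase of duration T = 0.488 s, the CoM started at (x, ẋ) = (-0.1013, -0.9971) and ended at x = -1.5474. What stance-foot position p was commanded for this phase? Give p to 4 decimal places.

p = 0.5698

ωT = 2.8845·0.488 = 1.407636; cosh(ωT) = 2.165503, sinh(ωT) = 1.920781
x(T) = p + (x₀−p)·cosh(ωT) + (ẋ₀/ω)·sinh(ωT) ⇒ p·(1 − cosh) = x(T) − x₀·cosh − (ẋ₀/ω)·sinh
numerator   = -1.5474 − (-0.1013)·2.165503 − (-0.9971/2.8845)·1.920781 = -0.664068
denominator = 1 − 2.165503 = -1.165503
p = -0.664068 / -1.165503 = 0.5698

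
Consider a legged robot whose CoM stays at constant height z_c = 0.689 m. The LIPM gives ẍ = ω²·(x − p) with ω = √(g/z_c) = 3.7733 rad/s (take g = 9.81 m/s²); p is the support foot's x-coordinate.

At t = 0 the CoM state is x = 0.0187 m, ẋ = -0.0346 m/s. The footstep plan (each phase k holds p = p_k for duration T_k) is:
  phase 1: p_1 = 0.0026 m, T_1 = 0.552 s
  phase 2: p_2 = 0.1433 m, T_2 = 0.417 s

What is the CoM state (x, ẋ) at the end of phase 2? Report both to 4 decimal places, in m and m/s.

x = -0.0761, ẋ = -0.7203

phase 1: p=0.0026, T=0.552, ωT=2.082862, cosh=4.075990, sinh=3.951417; start (x,ẋ)=(0.018700, -0.034600) → end (x,ẋ)=(0.031990, 0.099020)
phase 2: p=0.1433, T=0.417, ωT=1.573466, cosh=2.515331, sinh=2.308006; start (x,ẋ)=(0.031990, 0.099020) → end (x,ẋ)=(-0.076114, -0.720307)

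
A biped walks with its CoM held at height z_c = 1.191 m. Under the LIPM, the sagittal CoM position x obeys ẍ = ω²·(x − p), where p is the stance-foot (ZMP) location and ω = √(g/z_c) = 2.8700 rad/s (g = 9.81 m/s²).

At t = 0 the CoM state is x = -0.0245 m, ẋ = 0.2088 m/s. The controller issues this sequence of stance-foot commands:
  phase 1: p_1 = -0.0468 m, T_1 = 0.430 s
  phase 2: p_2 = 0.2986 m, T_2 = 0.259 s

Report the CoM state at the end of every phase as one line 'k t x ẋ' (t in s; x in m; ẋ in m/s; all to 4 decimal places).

1 0.4300 0.1091 0.4896
2 0.6890 0.1931 0.1888

phase 1: p=-0.0468, T=0.430, ωT=1.234100, cosh=1.863191, sinh=1.572094; start (x,ẋ)=(-0.024500, 0.208800) → end (x,ẋ)=(0.109123, 0.489650)
phase 2: p=0.2986, T=0.259, ωT=0.743330, cosh=1.289227, sinh=0.813699; start (x,ẋ)=(0.109123, 0.489650) → end (x,ẋ)=(0.193146, 0.188781)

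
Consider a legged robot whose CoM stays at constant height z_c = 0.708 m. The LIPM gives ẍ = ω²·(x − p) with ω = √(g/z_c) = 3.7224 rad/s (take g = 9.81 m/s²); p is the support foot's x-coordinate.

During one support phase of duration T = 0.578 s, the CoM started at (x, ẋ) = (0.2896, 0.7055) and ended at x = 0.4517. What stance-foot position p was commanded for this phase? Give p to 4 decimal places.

ωT = 3.7224·0.578 = 2.151547; cosh(ωT) = 4.357228, sinh(ωT) = 4.240924
x(T) = p + (x₀−p)·cosh(ωT) + (ẋ₀/ω)·sinh(ωT) ⇒ p·(1 − cosh) = x(T) − x₀·cosh − (ẋ₀/ω)·sinh
numerator   = 0.4517 − (0.2896)·4.357228 − (0.7055/3.7224)·4.240924 = -1.613928
denominator = 1 − 4.357228 = -3.357228
p = -1.613928 / -3.357228 = 0.4807

p = 0.4807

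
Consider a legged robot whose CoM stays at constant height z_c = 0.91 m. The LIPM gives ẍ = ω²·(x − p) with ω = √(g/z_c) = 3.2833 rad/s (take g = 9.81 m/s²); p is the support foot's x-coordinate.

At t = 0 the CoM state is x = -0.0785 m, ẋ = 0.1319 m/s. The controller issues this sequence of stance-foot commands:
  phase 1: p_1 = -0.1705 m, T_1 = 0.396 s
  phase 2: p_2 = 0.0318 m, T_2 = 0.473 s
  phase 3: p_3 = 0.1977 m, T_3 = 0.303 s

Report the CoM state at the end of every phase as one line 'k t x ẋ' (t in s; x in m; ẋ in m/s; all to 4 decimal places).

1 0.3960 0.0791 0.7731
2 0.8690 0.6800 2.2591
3 1.1720 1.7422 5.3208

phase 1: p=-0.1705, T=0.396, ωT=1.300187, cosh=1.971232, sinh=1.698751; start (x,ẋ)=(-0.078500, 0.131900) → end (x,ẋ)=(0.079097, 0.773136)
phase 2: p=0.0318, T=0.473, ωT=1.553001, cosh=2.468621, sinh=2.257009; start (x,ẋ)=(0.079097, 0.773136) → end (x,ẋ)=(0.680029, 2.259073)
phase 3: p=0.1977, T=0.303, ωT=0.994840, cosh=1.537037, sinh=1.167254; start (x,ẋ)=(0.680029, 2.259073) → end (x,ẋ)=(1.742186, 5.320778)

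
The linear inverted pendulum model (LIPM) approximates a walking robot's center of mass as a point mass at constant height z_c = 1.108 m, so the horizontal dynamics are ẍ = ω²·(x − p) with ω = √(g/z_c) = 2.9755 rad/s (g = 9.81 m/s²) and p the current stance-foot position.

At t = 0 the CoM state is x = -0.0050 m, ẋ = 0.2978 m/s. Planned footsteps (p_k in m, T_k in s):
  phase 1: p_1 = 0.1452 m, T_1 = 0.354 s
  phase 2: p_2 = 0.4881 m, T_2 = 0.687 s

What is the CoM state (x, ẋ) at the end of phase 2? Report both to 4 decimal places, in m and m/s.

x = -1.4187, ẋ = -5.5078

phase 1: p=0.1452, T=0.354, ωT=1.053327, cosh=1.607975, sinh=1.259199; start (x,ẋ)=(-0.005000, 0.297800) → end (x,ẋ)=(0.029708, -0.083907)
phase 2: p=0.4881, T=0.687, ωT=2.044169, cosh=3.926111, sinh=3.796623; start (x,ẋ)=(0.029708, -0.083907) → end (x,ẋ)=(-1.418660, -5.507815)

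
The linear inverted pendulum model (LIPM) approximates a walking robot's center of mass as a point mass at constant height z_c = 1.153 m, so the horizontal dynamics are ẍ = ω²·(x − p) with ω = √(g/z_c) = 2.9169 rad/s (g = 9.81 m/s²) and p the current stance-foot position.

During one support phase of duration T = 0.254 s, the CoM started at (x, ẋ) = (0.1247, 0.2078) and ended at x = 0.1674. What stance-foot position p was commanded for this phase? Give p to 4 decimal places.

p = 0.1771

ωT = 2.9169·0.254 = 0.740893; cosh(ωT) = 1.287248, sinh(ωT) = 0.810559
x(T) = p + (x₀−p)·cosh(ωT) + (ẋ₀/ω)·sinh(ωT) ⇒ p·(1 − cosh) = x(T) − x₀·cosh − (ẋ₀/ω)·sinh
numerator   = 0.1674 − (0.1247)·1.287248 − (0.2078/2.9169)·0.810559 = -0.050864
denominator = 1 − 1.287248 = -0.287248
p = -0.050864 / -0.287248 = 0.1771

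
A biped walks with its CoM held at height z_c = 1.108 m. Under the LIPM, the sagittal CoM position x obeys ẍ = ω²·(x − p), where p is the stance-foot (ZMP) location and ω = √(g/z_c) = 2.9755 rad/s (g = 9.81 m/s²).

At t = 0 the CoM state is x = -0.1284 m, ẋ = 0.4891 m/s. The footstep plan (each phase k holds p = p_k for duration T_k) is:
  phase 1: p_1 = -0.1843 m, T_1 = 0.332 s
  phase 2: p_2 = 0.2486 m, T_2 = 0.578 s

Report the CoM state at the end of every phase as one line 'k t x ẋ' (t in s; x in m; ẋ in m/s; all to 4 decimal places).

1 0.3320 0.0913 0.9402
2 0.9100 0.6491 1.4440

phase 1: p=-0.1843, T=0.332, ωT=0.987866, cosh=1.528934, sinh=1.156564; start (x,ẋ)=(-0.128400, 0.489100) → end (x,ẋ)=(0.091278, 0.940173)
phase 2: p=0.2486, T=0.578, ωT=1.719839, cosh=2.881362, sinh=2.702267; start (x,ẋ)=(0.091278, 0.940173) → end (x,ẋ)=(0.649139, 1.444020)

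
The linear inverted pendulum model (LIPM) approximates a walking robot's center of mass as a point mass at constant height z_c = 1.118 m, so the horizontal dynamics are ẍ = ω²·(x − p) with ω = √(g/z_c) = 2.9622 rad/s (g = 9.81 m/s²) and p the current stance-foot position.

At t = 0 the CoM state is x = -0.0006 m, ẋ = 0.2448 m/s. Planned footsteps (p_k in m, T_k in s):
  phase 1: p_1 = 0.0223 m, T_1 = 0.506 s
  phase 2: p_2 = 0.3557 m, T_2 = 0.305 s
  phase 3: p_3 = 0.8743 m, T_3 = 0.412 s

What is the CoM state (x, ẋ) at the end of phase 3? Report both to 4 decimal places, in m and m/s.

x = -0.3781, ẋ = -3.1300

phase 1: p=0.0223, T=0.506, ωT=1.498873, cosh=2.350012, sinh=2.126630; start (x,ẋ)=(-0.000600, 0.244800) → end (x,ẋ)=(0.144232, 0.431024)
phase 2: p=0.3557, T=0.305, ωT=0.903471, cosh=1.436658, sinh=1.031497; start (x,ẋ)=(0.144232, 0.431024) → end (x,ẋ)=(0.201984, -0.026906)
phase 3: p=0.8743, T=0.412, ωT=1.220426, cosh=1.841868, sinh=1.546764; start (x,ẋ)=(0.201984, -0.026906) → end (x,ẋ)=(-0.378066, -3.129989)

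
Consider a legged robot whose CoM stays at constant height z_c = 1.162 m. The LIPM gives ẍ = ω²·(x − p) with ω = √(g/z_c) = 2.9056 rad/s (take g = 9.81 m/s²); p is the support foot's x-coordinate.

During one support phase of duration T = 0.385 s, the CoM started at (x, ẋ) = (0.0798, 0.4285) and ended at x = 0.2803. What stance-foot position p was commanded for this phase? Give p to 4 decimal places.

ωT = 2.9056·0.385 = 1.118656; cosh(ωT) = 1.693728, sinh(ωT) = 1.367010
x(T) = p + (x₀−p)·cosh(ωT) + (ẋ₀/ω)·sinh(ωT) ⇒ p·(1 − cosh) = x(T) − x₀·cosh − (ẋ₀/ω)·sinh
numerator   = 0.2803 − (0.0798)·1.693728 − (0.4285/2.9056)·1.367010 = -0.056458
denominator = 1 − 1.693728 = -0.693728
p = -0.056458 / -0.693728 = 0.0814

p = 0.0814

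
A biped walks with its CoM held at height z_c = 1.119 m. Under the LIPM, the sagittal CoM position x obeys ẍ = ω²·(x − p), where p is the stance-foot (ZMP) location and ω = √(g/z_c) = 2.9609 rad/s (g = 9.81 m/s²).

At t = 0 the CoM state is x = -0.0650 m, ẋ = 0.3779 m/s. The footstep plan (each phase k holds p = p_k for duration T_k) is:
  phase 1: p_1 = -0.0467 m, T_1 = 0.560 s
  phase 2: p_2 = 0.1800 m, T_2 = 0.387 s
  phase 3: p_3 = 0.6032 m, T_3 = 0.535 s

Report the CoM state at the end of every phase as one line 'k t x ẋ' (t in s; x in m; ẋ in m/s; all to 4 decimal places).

1 0.5600 0.2264 0.8908
2 0.9470 0.6856 1.7365
3 1.4820 2.1817 4.9801

phase 1: p=-0.0467, T=0.560, ωT=1.658104, cosh=2.719924, sinh=2.529424; start (x,ẋ)=(-0.065000, 0.377900) → end (x,ẋ)=(0.226356, 0.890804)
phase 2: p=0.1800, T=0.387, ωT=1.145868, cosh=1.731559, sinh=1.413612; start (x,ẋ)=(0.226356, 0.890804) → end (x,ẋ)=(0.685562, 1.736506)
phase 3: p=0.6032, T=0.535, ωT=1.584082, cosh=2.539974, sinh=2.334838; start (x,ẋ)=(0.685562, 1.736506) → end (x,ẋ)=(2.181730, 4.980064)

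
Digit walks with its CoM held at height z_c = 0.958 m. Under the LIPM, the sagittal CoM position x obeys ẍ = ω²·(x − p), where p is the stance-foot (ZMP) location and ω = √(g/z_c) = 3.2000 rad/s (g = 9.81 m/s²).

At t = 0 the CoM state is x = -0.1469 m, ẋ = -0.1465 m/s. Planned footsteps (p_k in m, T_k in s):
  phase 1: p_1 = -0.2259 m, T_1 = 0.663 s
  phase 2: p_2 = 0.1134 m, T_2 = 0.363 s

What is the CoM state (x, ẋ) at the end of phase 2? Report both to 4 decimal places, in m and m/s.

x = -0.0366, ẋ = -0.1551

phase 1: p=-0.2259, T=0.663, ωT=2.121600, cosh=4.232159, sinh=4.112319; start (x,ẋ)=(-0.146900, -0.146500) → end (x,ẋ)=(-0.079827, 0.419583)
phase 2: p=0.1134, T=0.363, ωT=1.161600, cosh=1.754013, sinh=1.441028; start (x,ẋ)=(-0.079827, 0.419583) → end (x,ẋ)=(-0.036575, -0.155070)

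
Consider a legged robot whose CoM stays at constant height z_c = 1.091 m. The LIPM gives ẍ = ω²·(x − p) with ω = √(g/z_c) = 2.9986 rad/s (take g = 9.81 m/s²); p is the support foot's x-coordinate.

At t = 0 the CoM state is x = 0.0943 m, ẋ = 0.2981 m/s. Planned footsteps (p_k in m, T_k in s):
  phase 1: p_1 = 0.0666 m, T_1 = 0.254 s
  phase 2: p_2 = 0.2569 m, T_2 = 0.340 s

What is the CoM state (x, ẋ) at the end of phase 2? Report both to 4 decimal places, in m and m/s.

phase 1: p=0.0666, T=0.254, ωT=0.761644, cosh=1.304347, sinh=0.837449; start (x,ẋ)=(0.094300, 0.298100) → end (x,ẋ)=(0.185984, 0.458385)
phase 2: p=0.2569, T=0.340, ωT=1.019524, cosh=1.566321, sinh=1.205554; start (x,ẋ)=(0.185984, 0.458385) → end (x,ẋ)=(0.330111, 0.461618)

x = 0.3301, ẋ = 0.4616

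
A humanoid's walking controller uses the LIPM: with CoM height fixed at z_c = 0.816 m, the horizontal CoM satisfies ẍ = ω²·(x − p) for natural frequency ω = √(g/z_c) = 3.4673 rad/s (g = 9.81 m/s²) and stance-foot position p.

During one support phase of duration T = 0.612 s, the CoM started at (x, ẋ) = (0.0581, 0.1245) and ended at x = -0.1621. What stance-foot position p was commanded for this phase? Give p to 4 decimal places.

p = 0.1719

ωT = 3.4673·0.612 = 2.121988; cosh(ωT) = 4.233753, sinh(ωT) = 4.113960
x(T) = p + (x₀−p)·cosh(ωT) + (ẋ₀/ω)·sinh(ωT) ⇒ p·(1 − cosh) = x(T) − x₀·cosh − (ẋ₀/ω)·sinh
numerator   = -0.1621 − (0.0581)·4.233753 − (0.1245/3.4673)·4.113960 = -0.555801
denominator = 1 − 4.233753 = -3.233753
p = -0.555801 / -3.233753 = 0.1719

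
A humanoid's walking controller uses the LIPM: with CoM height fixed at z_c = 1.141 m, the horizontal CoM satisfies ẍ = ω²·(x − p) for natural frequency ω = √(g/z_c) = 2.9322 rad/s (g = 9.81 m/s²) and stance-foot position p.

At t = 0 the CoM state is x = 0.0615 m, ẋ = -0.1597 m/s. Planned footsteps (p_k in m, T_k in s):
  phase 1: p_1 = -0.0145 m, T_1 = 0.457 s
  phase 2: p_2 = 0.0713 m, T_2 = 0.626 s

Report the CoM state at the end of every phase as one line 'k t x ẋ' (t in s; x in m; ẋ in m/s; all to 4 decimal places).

1 0.4570 0.0437 0.0705
2 1.0830 0.0560 -0.0206

phase 1: p=-0.0145, T=0.457, ωT=1.340015, cosh=2.040472, sinh=1.778630; start (x,ẋ)=(0.061500, -0.159700) → end (x,ẋ)=(0.043704, 0.070499)
phase 2: p=0.0713, T=0.626, ωT=1.835557, cosh=3.214075, sinh=3.054551; start (x,ẋ)=(0.043704, 0.070499) → end (x,ẋ)=(0.056046, -0.020573)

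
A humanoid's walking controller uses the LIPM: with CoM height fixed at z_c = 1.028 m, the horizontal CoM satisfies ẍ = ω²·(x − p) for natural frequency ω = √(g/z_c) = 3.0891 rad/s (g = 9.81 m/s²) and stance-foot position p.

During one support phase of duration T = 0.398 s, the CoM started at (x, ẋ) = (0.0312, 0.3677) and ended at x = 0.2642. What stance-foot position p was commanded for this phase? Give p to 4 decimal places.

ωT = 3.0891·0.398 = 1.229462; cosh(ωT) = 1.855919, sinh(ωT) = 1.563469
x(T) = p + (x₀−p)·cosh(ωT) + (ẋ₀/ω)·sinh(ωT) ⇒ p·(1 − cosh) = x(T) − x₀·cosh − (ẋ₀/ω)·sinh
numerator   = 0.2642 − (0.0312)·1.855919 − (0.3677/3.0891)·1.563469 = 0.020193
denominator = 1 − 1.855919 = -0.855919
p = 0.020193 / -0.855919 = -0.0236

p = -0.0236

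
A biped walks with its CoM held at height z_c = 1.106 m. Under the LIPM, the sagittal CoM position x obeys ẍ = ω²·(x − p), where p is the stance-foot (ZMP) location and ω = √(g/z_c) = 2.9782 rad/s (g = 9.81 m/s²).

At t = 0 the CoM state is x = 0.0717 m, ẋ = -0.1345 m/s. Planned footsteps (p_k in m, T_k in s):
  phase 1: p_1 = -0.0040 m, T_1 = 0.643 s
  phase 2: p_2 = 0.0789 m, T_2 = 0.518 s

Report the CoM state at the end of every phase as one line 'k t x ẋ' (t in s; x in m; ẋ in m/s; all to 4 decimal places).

phase 1: p=-0.0040, T=0.643, ωT=1.914983, cosh=3.467083, sinh=3.319738; start (x,ẋ)=(0.071700, -0.134500) → end (x,ẋ)=(0.108534, 0.282112)
phase 2: p=0.0789, T=0.518, ωT=1.542708, cosh=2.445519, sinh=2.231718; start (x,ẋ)=(0.108534, 0.282112) → end (x,ẋ)=(0.362771, 0.886870)

1 0.6430 0.1085 0.2821
2 1.1610 0.3628 0.8869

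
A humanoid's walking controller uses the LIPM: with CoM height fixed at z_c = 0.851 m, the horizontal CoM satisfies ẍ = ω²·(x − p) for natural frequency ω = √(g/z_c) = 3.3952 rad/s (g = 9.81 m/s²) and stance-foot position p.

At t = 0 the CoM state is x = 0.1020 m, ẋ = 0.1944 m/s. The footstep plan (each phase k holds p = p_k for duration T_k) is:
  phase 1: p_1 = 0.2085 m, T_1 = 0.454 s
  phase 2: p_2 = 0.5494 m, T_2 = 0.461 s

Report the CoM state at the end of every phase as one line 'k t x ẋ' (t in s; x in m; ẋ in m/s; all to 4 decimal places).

phase 1: p=0.2085, T=0.454, ωT=1.541421, cosh=2.442650, sinh=2.228573; start (x,ẋ)=(0.102000, 0.194400) → end (x,ẋ)=(0.075960, -0.330976)
phase 2: p=0.5494, T=0.461, ωT=1.565187, cosh=2.496310, sinh=2.287261; start (x,ẋ)=(0.075960, -0.330976) → end (x,ẋ)=(-0.855423, -4.502816)

1 0.4540 0.0760 -0.3310
2 0.9150 -0.8554 -4.5028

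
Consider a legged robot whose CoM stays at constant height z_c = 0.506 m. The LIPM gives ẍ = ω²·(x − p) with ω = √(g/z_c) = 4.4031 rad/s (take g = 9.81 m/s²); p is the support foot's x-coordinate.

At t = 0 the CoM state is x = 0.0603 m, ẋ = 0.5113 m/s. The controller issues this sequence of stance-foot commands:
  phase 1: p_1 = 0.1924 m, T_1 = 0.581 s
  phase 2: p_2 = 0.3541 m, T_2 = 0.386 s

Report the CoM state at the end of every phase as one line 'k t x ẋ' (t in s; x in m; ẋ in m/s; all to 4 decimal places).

phase 1: p=0.1924, T=0.581, ωT=2.558201, cosh=6.495006, sinh=6.417562; start (x,ẋ)=(0.060300, 0.511300) → end (x,ẋ)=(0.079635, -0.411875)
phase 2: p=0.3541, T=0.386, ωT=1.699597, cosh=2.827248, sinh=2.644491; start (x,ẋ)=(0.079635, -0.411875) → end (x,ẋ)=(-0.669253, -4.360338)

1 0.5810 0.0796 -0.4119
2 0.9670 -0.6693 -4.3603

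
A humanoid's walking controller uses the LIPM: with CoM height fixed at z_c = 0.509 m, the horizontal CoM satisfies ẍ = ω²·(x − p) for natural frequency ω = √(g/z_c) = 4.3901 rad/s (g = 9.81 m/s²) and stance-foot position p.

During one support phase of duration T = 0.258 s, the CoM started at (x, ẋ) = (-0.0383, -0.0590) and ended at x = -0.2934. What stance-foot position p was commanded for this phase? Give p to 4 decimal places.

p = 0.2933

ωT = 4.3901·0.258 = 1.132646; cosh(ωT) = 1.713019, sinh(ωT) = 1.390839
x(T) = p + (x₀−p)·cosh(ωT) + (ẋ₀/ω)·sinh(ωT) ⇒ p·(1 − cosh) = x(T) − x₀·cosh − (ẋ₀/ω)·sinh
numerator   = -0.2934 − (-0.0383)·1.713019 − (-0.0590/4.3901)·1.390839 = -0.209099
denominator = 1 − 1.713019 = -0.713019
p = -0.209099 / -0.713019 = 0.2933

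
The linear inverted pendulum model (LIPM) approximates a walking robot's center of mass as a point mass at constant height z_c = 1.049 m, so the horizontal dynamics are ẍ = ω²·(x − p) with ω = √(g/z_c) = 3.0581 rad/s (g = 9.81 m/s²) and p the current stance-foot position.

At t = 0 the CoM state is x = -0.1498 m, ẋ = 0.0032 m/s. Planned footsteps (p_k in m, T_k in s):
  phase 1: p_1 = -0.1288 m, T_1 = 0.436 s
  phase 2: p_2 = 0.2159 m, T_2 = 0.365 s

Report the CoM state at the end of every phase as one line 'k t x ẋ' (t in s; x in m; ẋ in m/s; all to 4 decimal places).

1 0.4360 -0.1696 -0.1069
2 0.8010 -0.4833 -1.7871

phase 1: p=-0.1288, T=0.436, ωT=1.333332, cosh=2.028629, sinh=1.765032; start (x,ẋ)=(-0.149800, 0.003200) → end (x,ẋ)=(-0.169554, -0.106859)
phase 2: p=0.2159, T=0.365, ωT=1.116206, cosh=1.690385, sinh=1.362865; start (x,ẋ)=(-0.169554, -0.106859) → end (x,ẋ)=(-0.483289, -1.787120)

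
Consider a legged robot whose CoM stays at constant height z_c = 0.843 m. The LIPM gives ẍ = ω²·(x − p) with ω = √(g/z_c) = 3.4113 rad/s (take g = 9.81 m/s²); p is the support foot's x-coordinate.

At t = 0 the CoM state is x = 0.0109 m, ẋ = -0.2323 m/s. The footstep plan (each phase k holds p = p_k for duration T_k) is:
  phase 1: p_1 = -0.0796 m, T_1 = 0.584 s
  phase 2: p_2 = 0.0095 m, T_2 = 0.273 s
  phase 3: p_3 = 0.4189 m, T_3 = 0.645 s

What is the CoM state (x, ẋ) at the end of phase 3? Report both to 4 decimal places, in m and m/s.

x = -0.5924, ẋ = -3.2850

phase 1: p=-0.0796, T=0.584, ωT=1.992199, cosh=3.734017, sinh=3.597622; start (x,ẋ)=(0.010900, -0.232300) → end (x,ẋ)=(0.013341, 0.243255)
phase 2: p=0.0095, T=0.273, ωT=0.931285, cosh=1.465907, sinh=1.071860; start (x,ẋ)=(0.013341, 0.243255) → end (x,ẋ)=(0.091563, 0.370632)
phase 3: p=0.4189, T=0.645, ωT=2.200289, cosh=4.569194, sinh=4.458423; start (x,ẋ)=(0.091563, 0.370632) → end (x,ẋ)=(-0.592366, -3.284986)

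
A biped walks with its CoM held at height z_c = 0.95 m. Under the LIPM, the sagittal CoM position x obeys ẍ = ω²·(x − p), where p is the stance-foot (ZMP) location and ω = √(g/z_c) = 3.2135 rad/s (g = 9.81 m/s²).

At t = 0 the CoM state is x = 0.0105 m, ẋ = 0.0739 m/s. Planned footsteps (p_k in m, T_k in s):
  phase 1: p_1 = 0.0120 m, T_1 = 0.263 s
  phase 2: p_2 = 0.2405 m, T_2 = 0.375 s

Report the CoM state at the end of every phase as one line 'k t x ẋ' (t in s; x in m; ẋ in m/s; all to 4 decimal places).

1 0.2630 0.0318 0.0973
2 0.6380 -0.0931 -0.8417

phase 1: p=0.0120, T=0.263, ωT=0.845151, cosh=1.378910, sinh=0.949418; start (x,ẋ)=(0.010500, 0.073900) → end (x,ẋ)=(0.031765, 0.097325)
phase 2: p=0.2405, T=0.375, ωT=1.205062, cosh=1.818320, sinh=1.518647; start (x,ẋ)=(0.031765, 0.097325) → end (x,ẋ)=(-0.093053, -0.841694)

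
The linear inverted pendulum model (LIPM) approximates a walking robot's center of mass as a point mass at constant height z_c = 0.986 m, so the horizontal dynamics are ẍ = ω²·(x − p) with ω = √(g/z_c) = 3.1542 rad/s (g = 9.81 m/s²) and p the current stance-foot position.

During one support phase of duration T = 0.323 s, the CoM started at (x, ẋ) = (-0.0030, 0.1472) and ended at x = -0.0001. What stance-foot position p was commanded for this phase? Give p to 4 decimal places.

ωT = 3.1542·0.323 = 1.018807; cosh(ωT) = 1.565456, sinh(ωT) = 1.204431
x(T) = p + (x₀−p)·cosh(ωT) + (ẋ₀/ω)·sinh(ωT) ⇒ p·(1 − cosh) = x(T) − x₀·cosh − (ẋ₀/ω)·sinh
numerator   = -0.0001 − (-0.0030)·1.565456 − (0.1472/3.1542)·1.204431 = -0.051612
denominator = 1 − 1.565456 = -0.565456
p = -0.051612 / -0.565456 = 0.0913

p = 0.0913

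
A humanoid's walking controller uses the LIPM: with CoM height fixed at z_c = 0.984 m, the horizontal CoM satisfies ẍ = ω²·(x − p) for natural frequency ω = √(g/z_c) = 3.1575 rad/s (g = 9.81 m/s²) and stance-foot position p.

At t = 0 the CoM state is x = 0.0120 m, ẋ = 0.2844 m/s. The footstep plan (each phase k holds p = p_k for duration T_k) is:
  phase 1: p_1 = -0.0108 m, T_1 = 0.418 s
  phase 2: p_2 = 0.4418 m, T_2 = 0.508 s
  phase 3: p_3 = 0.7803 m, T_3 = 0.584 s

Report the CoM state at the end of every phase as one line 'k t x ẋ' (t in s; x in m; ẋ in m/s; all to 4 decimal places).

1 0.4180 0.1914 0.6953
2 0.9260 0.3195 -0.0873
3 1.5100 -0.7977 -4.7663

phase 1: p=-0.0108, T=0.418, ωT=1.319835, cosh=2.004992, sinh=1.737812; start (x,ẋ)=(0.012000, 0.284400) → end (x,ẋ)=(0.191441, 0.695326)
phase 2: p=0.4418, T=0.508, ωT=1.604010, cosh=2.587011, sinh=2.385923; start (x,ẋ)=(0.191441, 0.695326) → end (x,ẋ)=(0.319532, -0.087277)
phase 3: p=0.7803, T=0.584, ωT=1.843980, cosh=3.239918, sinh=3.081731; start (x,ẋ)=(0.319532, -0.087277) → end (x,ẋ)=(-0.797733, -4.766304)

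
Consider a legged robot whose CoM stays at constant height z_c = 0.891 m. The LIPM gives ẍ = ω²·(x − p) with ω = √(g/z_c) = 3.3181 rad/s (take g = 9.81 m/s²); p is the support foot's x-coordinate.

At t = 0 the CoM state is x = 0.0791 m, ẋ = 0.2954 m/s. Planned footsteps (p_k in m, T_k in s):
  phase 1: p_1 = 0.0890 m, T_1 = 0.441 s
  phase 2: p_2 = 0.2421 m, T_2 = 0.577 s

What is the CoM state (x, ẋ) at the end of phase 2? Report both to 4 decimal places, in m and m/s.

phase 1: p=0.0890, T=0.441, ωT=1.463282, cosh=2.275795, sinh=2.044320; start (x,ẋ)=(0.079100, 0.295400) → end (x,ẋ)=(0.248469, 0.605116)
phase 2: p=0.2421, T=0.577, ωT=1.914544, cosh=3.465626, sinh=3.318217; start (x,ẋ)=(0.248469, 0.605116) → end (x,ẋ)=(0.869310, 2.167228)

x = 0.8693, ẋ = 2.1672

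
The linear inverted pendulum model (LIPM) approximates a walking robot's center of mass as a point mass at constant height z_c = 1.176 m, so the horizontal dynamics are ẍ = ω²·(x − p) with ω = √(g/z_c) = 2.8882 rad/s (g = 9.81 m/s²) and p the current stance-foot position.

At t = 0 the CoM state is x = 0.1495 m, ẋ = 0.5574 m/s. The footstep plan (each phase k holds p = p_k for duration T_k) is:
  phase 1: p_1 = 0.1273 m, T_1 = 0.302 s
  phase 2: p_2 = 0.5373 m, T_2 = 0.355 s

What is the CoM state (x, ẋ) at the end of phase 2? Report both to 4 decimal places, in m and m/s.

x = 0.5970, ẋ = 0.6713

phase 1: p=0.1273, T=0.302, ωT=0.872236, cosh=1.405135, sinh=0.987120; start (x,ẋ)=(0.149500, 0.557400) → end (x,ẋ)=(0.349000, 0.846515)
phase 2: p=0.5373, T=0.355, ωT=1.025311, cosh=1.573324, sinh=1.214639; start (x,ẋ)=(0.349000, 0.846515) → end (x,ẋ)=(0.597047, 0.671264)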